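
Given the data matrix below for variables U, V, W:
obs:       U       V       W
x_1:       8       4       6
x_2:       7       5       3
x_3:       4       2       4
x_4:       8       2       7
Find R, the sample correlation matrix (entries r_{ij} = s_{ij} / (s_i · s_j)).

Step 1 — column means:
  mean(U) = (8 + 7 + 4 + 8) / 4 = 27/4 = 6.75
  mean(V) = (4 + 5 + 2 + 2) / 4 = 13/4 = 3.25
  mean(W) = (6 + 3 + 4 + 7) / 4 = 20/4 = 5

Step 2 — sample variances and covariances s[i,j] = (1/(n-1)) · Σ_k (x_{k,i} - mean_i) · (x_{k,j} - mean_j), with n-1 = 3:
  s[U,U] = ((1.25)·(1.25) + (0.25)·(0.25) + (-2.75)·(-2.75) + (1.25)·(1.25)) / 3 = 10.75/3 = 3.5833
  s[U,V] = ((1.25)·(0.75) + (0.25)·(1.75) + (-2.75)·(-1.25) + (1.25)·(-1.25)) / 3 = 3.25/3 = 1.0833
  s[U,W] = ((1.25)·(1) + (0.25)·(-2) + (-2.75)·(-1) + (1.25)·(2)) / 3 = 6/3 = 2
  s[V,V] = ((0.75)·(0.75) + (1.75)·(1.75) + (-1.25)·(-1.25) + (-1.25)·(-1.25)) / 3 = 6.75/3 = 2.25
  s[V,W] = ((0.75)·(1) + (1.75)·(-2) + (-1.25)·(-1) + (-1.25)·(2)) / 3 = -4/3 = -1.3333
  s[W,W] = ((1)·(1) + (-2)·(-2) + (-1)·(-1) + (2)·(2)) / 3 = 10/3 = 3.3333
  Sample standard deviations s_i = √(s[i,i]):
  s(U) = √(3.5833) = 1.893
  s(V) = √(2.25) = 1.5
  s(W) = √(3.3333) = 1.8257

Step 3 — r_{ij} = s_{ij} / (s_i · s_j):
  r[U,U] = 1 (diagonal).
  r[U,V] = 1.0833 / (1.893 · 1.5) = 1.0833 / 2.8395 = 0.3815
  r[U,W] = 2 / (1.893 · 1.8257) = 2 / 3.4561 = 0.5787
  r[V,V] = 1 (diagonal).
  r[V,W] = -1.3333 / (1.5 · 1.8257) = -1.3333 / 2.7386 = -0.4869
  r[W,W] = 1 (diagonal).

R is symmetric with unit diagonal. Assembling:

R = [[1, 0.3815, 0.5787],
 [0.3815, 1, -0.4869],
 [0.5787, -0.4869, 1]]


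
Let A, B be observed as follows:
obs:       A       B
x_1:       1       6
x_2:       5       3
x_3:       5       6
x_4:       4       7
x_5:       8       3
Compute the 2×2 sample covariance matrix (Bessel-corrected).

Step 1 — column means:
  mean(A) = (1 + 5 + 5 + 4 + 8) / 5 = 23/5 = 4.6
  mean(B) = (6 + 3 + 6 + 7 + 3) / 5 = 25/5 = 5

Step 2 — sample covariance S[i,j] = (1/(n-1)) · Σ_k (x_{k,i} - mean_i) · (x_{k,j} - mean_j), with n-1 = 4.
  S[A,A] = ((-3.6)·(-3.6) + (0.4)·(0.4) + (0.4)·(0.4) + (-0.6)·(-0.6) + (3.4)·(3.4)) / 4 = 25.2/4 = 6.3
  S[A,B] = ((-3.6)·(1) + (0.4)·(-2) + (0.4)·(1) + (-0.6)·(2) + (3.4)·(-2)) / 4 = -12/4 = -3
  S[B,B] = ((1)·(1) + (-2)·(-2) + (1)·(1) + (2)·(2) + (-2)·(-2)) / 4 = 14/4 = 3.5

S is symmetric (S[j,i] = S[i,j]). Assembling:

S = [[6.3, -3],
 [-3, 3.5]]


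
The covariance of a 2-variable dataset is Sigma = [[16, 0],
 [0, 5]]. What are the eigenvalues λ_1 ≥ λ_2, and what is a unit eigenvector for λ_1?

Step 1 — characteristic polynomial of 2×2 Sigma:
  det(Sigma - λI) = λ² - trace · λ + det = 0.
  trace = 16 + 5 = 21, det = 16·5 - (0)² = 80.
Step 2 — discriminant:
  Δ = trace² - 4·det = 441 - 320 = 121.
Step 3 — eigenvalues:
  λ = (trace ± √Δ)/2 = (21 ± 11)/2,
  λ_1 = 16,  λ_2 = 5.

Step 4 — unit eigenvector for λ_1: Sigma is diagonal, so its eigenvectors are the coordinate axes. λ_1 = 16 is the diagonal entry on the first coordinate axis, hence
  v_1 = (1, 0) (||v_1|| = 1).

λ_1 = 16,  λ_2 = 5;  v_1 ≈ (1, 0)


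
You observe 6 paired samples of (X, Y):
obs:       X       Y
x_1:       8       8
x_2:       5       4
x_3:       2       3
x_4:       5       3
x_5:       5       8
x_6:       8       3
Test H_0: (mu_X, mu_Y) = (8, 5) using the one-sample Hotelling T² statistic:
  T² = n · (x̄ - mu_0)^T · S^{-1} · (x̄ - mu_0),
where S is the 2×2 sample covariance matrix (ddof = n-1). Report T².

Step 1 — sample mean vector:
  mean(X) = (8 + 5 + 2 + 5 + 5 + 8) / 6 = 33/6 = 5.5
  mean(Y) = (8 + 4 + 3 + 3 + 8 + 3) / 6 = 29/6 = 4.8333
  x̄ = (5.5, 4.8333),  deviation x̄ - mu_0 = (5.5, 4.8333) - (8, 5) = (-2.5, -0.1667).

Step 2 — sample covariance matrix, S[i,j] = (1/(n-1)) · Σ_k (x_{k,i} - mean_i) · (x_{k,j} - mean_j), divisor n-1 = 5:
  S[X,X] = ((2.5)·(2.5) + (-0.5)·(-0.5) + (-3.5)·(-3.5) + (-0.5)·(-0.5) + (-0.5)·(-0.5) + (2.5)·(2.5)) / 5 = 25.5/5 = 5.1
  S[X,Y] = ((2.5)·(3.1667) + (-0.5)·(-0.8333) + (-3.5)·(-1.8333) + (-0.5)·(-1.8333) + (-0.5)·(3.1667) + (2.5)·(-1.8333)) / 5 = 9.5/5 = 1.9
  S[Y,Y] = ((3.1667)·(3.1667) + (-0.8333)·(-0.8333) + (-1.8333)·(-1.8333) + (-1.8333)·(-1.8333) + (3.1667)·(3.1667) + (-1.8333)·(-1.8333)) / 5 = 30.8333/5 = 6.1667
  S = [[5.1, 1.9],
 [1.9, 6.1667]].

Step 3 — invert S. det(S) = 5.1·6.1667 - (1.9)² = 27.84.
  S^{-1} = (1/det) · [[d, -b], [-b, a]] = [[0.2215, -0.0682],
 [-0.0682, 0.1832]].

Step 4 — quadratic form (x̄ - mu_0)^T · S^{-1} · (x̄ - mu_0):
  S^{-1} · (x̄ - mu_0) = (-0.5424, 0.1401),
  (x̄ - mu_0)^T · [...] = (-2.5)·(-0.5424) + (-0.1667)·(0.1401) = 1.3326.

Step 5 — scale by n: T² = 6 · 1.3326 = 7.9957.

T² ≈ 7.9957


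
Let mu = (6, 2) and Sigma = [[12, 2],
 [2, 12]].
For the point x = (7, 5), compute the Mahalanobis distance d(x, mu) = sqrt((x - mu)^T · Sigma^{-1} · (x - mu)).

Step 1 — centre the observation: (x - mu) = (1, 3).

Step 2 — invert Sigma. det(Sigma) = 12·12 - (2)² = 140.
  Sigma^{-1} = (1/det) · [[d, -b], [-b, a]] = [[0.0857, -0.0143],
 [-0.0143, 0.0857]].

Step 3 — form the quadratic (x - mu)^T · Sigma^{-1} · (x - mu):
  Sigma^{-1} · (x - mu) = (0.0429, 0.2429).
  (x - mu)^T · [Sigma^{-1} · (x - mu)] = (1)·(0.0429) + (3)·(0.2429) = 0.7714.

Step 4 — take square root: d = √(0.7714) ≈ 0.8783.

d(x, mu) = √(0.7714) ≈ 0.8783


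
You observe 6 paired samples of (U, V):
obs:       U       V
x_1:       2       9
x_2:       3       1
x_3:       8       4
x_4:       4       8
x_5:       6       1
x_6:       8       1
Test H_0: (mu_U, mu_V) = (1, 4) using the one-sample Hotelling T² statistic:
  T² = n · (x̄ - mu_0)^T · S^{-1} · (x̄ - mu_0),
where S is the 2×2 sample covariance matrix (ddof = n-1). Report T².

Step 1 — sample mean vector:
  mean(U) = (2 + 3 + 8 + 4 + 6 + 8) / 6 = 31/6 = 5.1667
  mean(V) = (9 + 1 + 4 + 8 + 1 + 1) / 6 = 24/6 = 4
  x̄ = (5.1667, 4),  deviation x̄ - mu_0 = (5.1667, 4) - (1, 4) = (4.1667, 0).

Step 2 — sample covariance matrix, S[i,j] = (1/(n-1)) · Σ_k (x_{k,i} - mean_i) · (x_{k,j} - mean_j), divisor n-1 = 5:
  S[U,U] = ((-3.1667)·(-3.1667) + (-2.1667)·(-2.1667) + (2.8333)·(2.8333) + (-1.1667)·(-1.1667) + (0.8333)·(0.8333) + (2.8333)·(2.8333)) / 5 = 32.8333/5 = 6.5667
  S[U,V] = ((-3.1667)·(5) + (-2.1667)·(-3) + (2.8333)·(0) + (-1.1667)·(4) + (0.8333)·(-3) + (2.8333)·(-3)) / 5 = -25/5 = -5
  S[V,V] = ((5)·(5) + (-3)·(-3) + (0)·(0) + (4)·(4) + (-3)·(-3) + (-3)·(-3)) / 5 = 68/5 = 13.6
  S = [[6.5667, -5],
 [-5, 13.6]].

Step 3 — invert S. det(S) = 6.5667·13.6 - (-5)² = 64.3067.
  S^{-1} = (1/det) · [[d, -b], [-b, a]] = [[0.2115, 0.0778],
 [0.0778, 0.1021]].

Step 4 — quadratic form (x̄ - mu_0)^T · S^{-1} · (x̄ - mu_0):
  S^{-1} · (x̄ - mu_0) = (0.8812, 0.324),
  (x̄ - mu_0)^T · [...] = (4.1667)·(0.8812) + (0)·(0.324) = 3.6716.

Step 5 — scale by n: T² = 6 · 3.6716 = 22.0299.

T² ≈ 22.0299


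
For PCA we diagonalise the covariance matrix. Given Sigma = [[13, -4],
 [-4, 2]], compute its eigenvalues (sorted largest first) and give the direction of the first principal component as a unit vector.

Step 1 — characteristic polynomial of 2×2 Sigma:
  det(Sigma - λI) = λ² - trace · λ + det = 0.
  trace = 13 + 2 = 15, det = 13·2 - (-4)² = 10.
Step 2 — discriminant:
  Δ = trace² - 4·det = 225 - 40 = 185.
Step 3 — eigenvalues:
  λ = (trace ± √Δ)/2 = (15 ± 13.6015)/2,
  λ_1 = 14.3007,  λ_2 = 0.6993.

Step 4 — unit eigenvector for λ_1: solve (Sigma - λ_1 I)v = 0. First row:
  (13 - 14.3007)·v_x + (-4)·v_y = 0, i.e. (-1.3007)·v_x + (-4)·v_y = 0,
  so v ∝ (b, λ_1 - a) = (-4, 1.3007); multiply by -1 so the first entry is positive: u = (4, -1.3007).
  ||u|| = √((4)² + (-1.3007)²) = √(17.6919) ≈ 4.2062,
  v_1 = u/||u|| ≈ (0.951, -0.3092) (||v_1|| = 1).

λ_1 = 14.3007,  λ_2 = 0.6993;  v_1 ≈ (0.951, -0.3092)


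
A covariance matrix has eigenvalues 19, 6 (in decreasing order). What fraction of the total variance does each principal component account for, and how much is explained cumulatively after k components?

Step 1 — total variance = trace(Sigma) = Σ λ_i = 19 + 6 = 25.

Step 2 — fraction explained by component i = λ_i / Σ λ:
  PC1: 19/25 = 0.76
  PC2: 6/25 = 0.24

Step 3 — cumulative fraction after k components = (λ_1 + ... + λ_k) / Σ λ:
  k = 1: 19/25 = 0.76
  k = 2: (19 + 6)/25 = 25/25 = 1

Summary (fraction, with percent):

explained: PC1 0.76 (76%), PC2 0.24 (24%);  cumulative: 0.76, 1


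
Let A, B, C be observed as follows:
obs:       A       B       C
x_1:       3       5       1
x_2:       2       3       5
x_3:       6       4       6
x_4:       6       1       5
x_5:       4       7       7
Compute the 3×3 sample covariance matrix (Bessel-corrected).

Step 1 — column means:
  mean(A) = (3 + 2 + 6 + 6 + 4) / 5 = 21/5 = 4.2
  mean(B) = (5 + 3 + 4 + 1 + 7) / 5 = 20/5 = 4
  mean(C) = (1 + 5 + 6 + 5 + 7) / 5 = 24/5 = 4.8

Step 2 — sample covariance S[i,j] = (1/(n-1)) · Σ_k (x_{k,i} - mean_i) · (x_{k,j} - mean_j), with n-1 = 4.
  S[A,A] = ((-1.2)·(-1.2) + (-2.2)·(-2.2) + (1.8)·(1.8) + (1.8)·(1.8) + (-0.2)·(-0.2)) / 4 = 12.8/4 = 3.2
  S[A,B] = ((-1.2)·(1) + (-2.2)·(-1) + (1.8)·(0) + (1.8)·(-3) + (-0.2)·(3)) / 4 = -5/4 = -1.25
  S[A,C] = ((-1.2)·(-3.8) + (-2.2)·(0.2) + (1.8)·(1.2) + (1.8)·(0.2) + (-0.2)·(2.2)) / 4 = 6.2/4 = 1.55
  S[B,B] = ((1)·(1) + (-1)·(-1) + (0)·(0) + (-3)·(-3) + (3)·(3)) / 4 = 20/4 = 5
  S[B,C] = ((1)·(-3.8) + (-1)·(0.2) + (0)·(1.2) + (-3)·(0.2) + (3)·(2.2)) / 4 = 2/4 = 0.5
  S[C,C] = ((-3.8)·(-3.8) + (0.2)·(0.2) + (1.2)·(1.2) + (0.2)·(0.2) + (2.2)·(2.2)) / 4 = 20.8/4 = 5.2

S is symmetric (S[j,i] = S[i,j]). Assembling:

S = [[3.2, -1.25, 1.55],
 [-1.25, 5, 0.5],
 [1.55, 0.5, 5.2]]


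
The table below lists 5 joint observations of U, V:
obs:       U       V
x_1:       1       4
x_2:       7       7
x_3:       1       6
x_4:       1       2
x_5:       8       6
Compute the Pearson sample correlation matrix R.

Step 1 — column means:
  mean(U) = (1 + 7 + 1 + 1 + 8) / 5 = 18/5 = 3.6
  mean(V) = (4 + 7 + 6 + 2 + 6) / 5 = 25/5 = 5

Step 2 — sample variances and covariances s[i,j] = (1/(n-1)) · Σ_k (x_{k,i} - mean_i) · (x_{k,j} - mean_j), with n-1 = 4:
  s[U,U] = ((-2.6)·(-2.6) + (3.4)·(3.4) + (-2.6)·(-2.6) + (-2.6)·(-2.6) + (4.4)·(4.4)) / 4 = 51.2/4 = 12.8
  s[U,V] = ((-2.6)·(-1) + (3.4)·(2) + (-2.6)·(1) + (-2.6)·(-3) + (4.4)·(1)) / 4 = 19/4 = 4.75
  s[V,V] = ((-1)·(-1) + (2)·(2) + (1)·(1) + (-3)·(-3) + (1)·(1)) / 4 = 16/4 = 4
  Sample standard deviations s_i = √(s[i,i]):
  s(U) = √(12.8) = 3.5777
  s(V) = √(4) = 2

Step 3 — r_{ij} = s_{ij} / (s_i · s_j):
  r[U,U] = 1 (diagonal).
  r[U,V] = 4.75 / (3.5777 · 2) = 4.75 / 7.1554 = 0.6638
  r[V,V] = 1 (diagonal).

R is symmetric with unit diagonal. Assembling:

R = [[1, 0.6638],
 [0.6638, 1]]


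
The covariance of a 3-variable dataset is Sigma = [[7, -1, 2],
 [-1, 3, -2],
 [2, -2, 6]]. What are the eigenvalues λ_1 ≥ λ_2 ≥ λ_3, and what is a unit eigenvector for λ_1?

Step 1 — characteristic polynomial p(λ) = det(λI - Sigma) = λ³ - tr·λ² + c_1·λ - det, where tr = trace, c_1 = sum of the principal 2×2 minors, det = det(Sigma):
  tr = 7 + 3 + 6 = 16,
  c_1 = (7·3 - (-1)²) + (7·6 - (2)²) + (3·6 - (-2)²) = 20 + 38 + 14 = 72,
  det = 7·(3·6 - (-2)²) - (-1)·((-1)·6 - (-2)·(2)) + (2)·((-1)·(-2) - 3·(2)) = 7·(14) - (-1)·(-2) + (2)·(-4) = 88.
  So p(λ) = λ³ - 16λ² + 72λ - 88.
Step 2 — look for an integer root (rational root theorem: any rational root is an integer divisor of 88). Testing λ = 2:
  p(2) = 8 - 64 + 144 - 88 = 0  ✓
  Dividing out (λ - 2): p(λ) = (λ - 2)(λ² - 14λ + 44).
Step 3 — remaining eigenvalues from the quadratic λ² - 14λ + 44 = 0:
  Δ = 14² - 4·44 = 196 - 176 = 20,  λ = (14 ± √20)/2 = (14 ± 4.4721)/2 ≈ 9.2361 or 4.7639.
  Sorted: λ_1 = 9.2361,  λ_2 = 4.7639,  λ_3 = 2  (check: sum = 16 = tr ✓).

Step 4 — unit eigenvector for λ_1 ≈ 9.2361: v spans the null space of (Sigma - λ_1 I), whose rows are
  r_1 = (-2.2361, -1, 2),  r_2 = (-1, -6.2361, -2),  r_3 = (2, -2, -3.2361).
  v is orthogonal to every row, so take v ∝ r_1 × r_2 = ((-1)·(-2) - (2)·(-6.2361), (2)·(-1) - (-2.2361)·(-2), (-2.2361)·(-6.2361) - (-1)·(-1)) ≈ (14.4721, -6.4721, 12.9443).
  Let u = (14.4721, -6.4721, 12.9443).
  ||u|| = √((14.4721)² + (-6.4721)² + (12.9443)²) = √(418.8854) ≈ 20.4667,  v_1 = u/||u|| ≈ (0.7071, -0.3162, 0.6325) (||v_1|| = 1).

λ_1 = 9.2361,  λ_2 = 4.7639,  λ_3 = 2;  v_1 ≈ (0.7071, -0.3162, 0.6325)


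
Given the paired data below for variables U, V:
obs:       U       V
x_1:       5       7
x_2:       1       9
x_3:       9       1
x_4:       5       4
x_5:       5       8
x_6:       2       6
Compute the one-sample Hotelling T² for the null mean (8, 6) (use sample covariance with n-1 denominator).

Step 1 — sample mean vector:
  mean(U) = (5 + 1 + 9 + 5 + 5 + 2) / 6 = 27/6 = 4.5
  mean(V) = (7 + 9 + 1 + 4 + 8 + 6) / 6 = 35/6 = 5.8333
  x̄ = (4.5, 5.8333),  deviation x̄ - mu_0 = (4.5, 5.8333) - (8, 6) = (-3.5, -0.1667).

Step 2 — sample covariance matrix, S[i,j] = (1/(n-1)) · Σ_k (x_{k,i} - mean_i) · (x_{k,j} - mean_j), divisor n-1 = 5:
  S[U,U] = ((0.5)·(0.5) + (-3.5)·(-3.5) + (4.5)·(4.5) + (0.5)·(0.5) + (0.5)·(0.5) + (-2.5)·(-2.5)) / 5 = 39.5/5 = 7.9
  S[U,V] = ((0.5)·(1.1667) + (-3.5)·(3.1667) + (4.5)·(-4.8333) + (0.5)·(-1.8333) + (0.5)·(2.1667) + (-2.5)·(0.1667)) / 5 = -32.5/5 = -6.5
  S[V,V] = ((1.1667)·(1.1667) + (3.1667)·(3.1667) + (-4.8333)·(-4.8333) + (-1.8333)·(-1.8333) + (2.1667)·(2.1667) + (0.1667)·(0.1667)) / 5 = 42.8333/5 = 8.5667
  S = [[7.9, -6.5],
 [-6.5, 8.5667]].

Step 3 — invert S. det(S) = 7.9·8.5667 - (-6.5)² = 25.4267.
  S^{-1} = (1/det) · [[d, -b], [-b, a]] = [[0.3369, 0.2556],
 [0.2556, 0.3107]].

Step 4 — quadratic form (x̄ - mu_0)^T · S^{-1} · (x̄ - mu_0):
  S^{-1} · (x̄ - mu_0) = (-1.2218, -0.9465),
  (x̄ - mu_0)^T · [...] = (-3.5)·(-1.2218) + (-0.1667)·(-0.9465) = 4.4341.

Step 5 — scale by n: T² = 6 · 4.4341 = 26.6046.

T² ≈ 26.6046


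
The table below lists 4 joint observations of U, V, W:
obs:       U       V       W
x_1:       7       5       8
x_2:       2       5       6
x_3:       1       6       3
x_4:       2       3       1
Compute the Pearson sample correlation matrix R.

Step 1 — column means:
  mean(U) = (7 + 2 + 1 + 2) / 4 = 12/4 = 3
  mean(V) = (5 + 5 + 6 + 3) / 4 = 19/4 = 4.75
  mean(W) = (8 + 6 + 3 + 1) / 4 = 18/4 = 4.5

Step 2 — sample variances and covariances s[i,j] = (1/(n-1)) · Σ_k (x_{k,i} - mean_i) · (x_{k,j} - mean_j), with n-1 = 3:
  s[U,U] = ((4)·(4) + (-1)·(-1) + (-2)·(-2) + (-1)·(-1)) / 3 = 22/3 = 7.3333
  s[U,V] = ((4)·(0.25) + (-1)·(0.25) + (-2)·(1.25) + (-1)·(-1.75)) / 3 = 0/3 = 0
  s[U,W] = ((4)·(3.5) + (-1)·(1.5) + (-2)·(-1.5) + (-1)·(-3.5)) / 3 = 19/3 = 6.3333
  s[V,V] = ((0.25)·(0.25) + (0.25)·(0.25) + (1.25)·(1.25) + (-1.75)·(-1.75)) / 3 = 4.75/3 = 1.5833
  s[V,W] = ((0.25)·(3.5) + (0.25)·(1.5) + (1.25)·(-1.5) + (-1.75)·(-3.5)) / 3 = 5.5/3 = 1.8333
  s[W,W] = ((3.5)·(3.5) + (1.5)·(1.5) + (-1.5)·(-1.5) + (-3.5)·(-3.5)) / 3 = 29/3 = 9.6667
  Sample standard deviations s_i = √(s[i,i]):
  s(U) = √(7.3333) = 2.708
  s(V) = √(1.5833) = 1.2583
  s(W) = √(9.6667) = 3.1091

Step 3 — r_{ij} = s_{ij} / (s_i · s_j):
  r[U,U] = 1 (diagonal).
  r[U,V] = 0 / (2.708 · 1.2583) = 0 / 3.4075 = 0
  r[U,W] = 6.3333 / (2.708 · 3.1091) = 6.3333 / 8.4196 = 0.7522
  r[V,V] = 1 (diagonal).
  r[V,W] = 1.8333 / (1.2583 · 3.1091) = 1.8333 / 3.9122 = 0.4686
  r[W,W] = 1 (diagonal).

R is symmetric with unit diagonal. Assembling:

R = [[1, 0, 0.7522],
 [0, 1, 0.4686],
 [0.7522, 0.4686, 1]]


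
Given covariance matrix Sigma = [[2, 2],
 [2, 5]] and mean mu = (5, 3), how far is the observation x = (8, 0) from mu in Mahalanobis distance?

Step 1 — centre the observation: (x - mu) = (3, -3).

Step 2 — invert Sigma. det(Sigma) = 2·5 - (2)² = 6.
  Sigma^{-1} = (1/det) · [[d, -b], [-b, a]] = [[0.8333, -0.3333],
 [-0.3333, 0.3333]].

Step 3 — form the quadratic (x - mu)^T · Sigma^{-1} · (x - mu):
  Sigma^{-1} · (x - mu) = (3.5, -2).
  (x - mu)^T · [Sigma^{-1} · (x - mu)] = (3)·(3.5) + (-3)·(-2) = 16.5.

Step 4 — take square root: d = √(16.5) ≈ 4.062.

d(x, mu) = √(16.5) ≈ 4.062


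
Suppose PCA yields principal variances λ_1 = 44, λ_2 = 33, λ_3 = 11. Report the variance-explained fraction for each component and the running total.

Step 1 — total variance = trace(Sigma) = Σ λ_i = 44 + 33 + 11 = 88.

Step 2 — fraction explained by component i = λ_i / Σ λ:
  PC1: 44/88 = 0.5
  PC2: 33/88 = 0.375
  PC3: 11/88 = 0.125

Step 3 — cumulative fraction after k components = (λ_1 + ... + λ_k) / Σ λ:
  k = 1: 44/88 = 0.5
  k = 2: (44 + 33)/88 = 77/88 = 0.875
  k = 3: (44 + 33 + 11)/88 = 88/88 = 1

Summary (fraction, with percent):

explained: PC1 0.5 (50%), PC2 0.375 (37.5%), PC3 0.125 (12.5%);  cumulative: 0.5, 0.875, 1


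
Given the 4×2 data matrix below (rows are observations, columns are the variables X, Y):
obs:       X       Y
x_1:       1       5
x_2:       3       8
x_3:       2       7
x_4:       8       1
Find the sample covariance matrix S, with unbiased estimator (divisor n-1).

Step 1 — column means:
  mean(X) = (1 + 3 + 2 + 8) / 4 = 14/4 = 3.5
  mean(Y) = (5 + 8 + 7 + 1) / 4 = 21/4 = 5.25

Step 2 — sample covariance S[i,j] = (1/(n-1)) · Σ_k (x_{k,i} - mean_i) · (x_{k,j} - mean_j), with n-1 = 3.
  S[X,X] = ((-2.5)·(-2.5) + (-0.5)·(-0.5) + (-1.5)·(-1.5) + (4.5)·(4.5)) / 3 = 29/3 = 9.6667
  S[X,Y] = ((-2.5)·(-0.25) + (-0.5)·(2.75) + (-1.5)·(1.75) + (4.5)·(-4.25)) / 3 = -22.5/3 = -7.5
  S[Y,Y] = ((-0.25)·(-0.25) + (2.75)·(2.75) + (1.75)·(1.75) + (-4.25)·(-4.25)) / 3 = 28.75/3 = 9.5833

S is symmetric (S[j,i] = S[i,j]). Assembling:

S = [[9.6667, -7.5],
 [-7.5, 9.5833]]


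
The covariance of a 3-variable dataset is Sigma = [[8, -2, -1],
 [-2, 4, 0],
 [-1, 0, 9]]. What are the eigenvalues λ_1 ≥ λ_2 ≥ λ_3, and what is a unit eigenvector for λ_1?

Step 1 — characteristic polynomial p(λ) = det(λI - Sigma) = λ³ - tr·λ² + c_1·λ - det, where tr = trace, c_1 = sum of the principal 2×2 minors, det = det(Sigma):
  tr = 8 + 4 + 9 = 21,
  c_1 = (8·4 - (-2)²) + (8·9 - (-1)²) + (4·9 - (0)²) = 28 + 71 + 36 = 135,
  det = 8·(4·9 - (0)²) - (-2)·((-2)·9 - (0)·(-1)) + (-1)·((-2)·(0) - 4·(-1)) = 8·(36) - (-2)·(-18) + (-1)·(4) = 248.
  So p(λ) = λ³ - 21λ² + 135λ - 248.
Step 2 — look for an integer root (rational root theorem: any rational root is an integer divisor of 248). Testing λ = 8:
  p(8) = 512 - 1344 + 1080 - 248 = 0  ✓
  Dividing out (λ - 8): p(λ) = (λ - 8)(λ² - 13λ + 31).
Step 3 — remaining eigenvalues from the quadratic λ² - 13λ + 31 = 0:
  Δ = 13² - 4·31 = 169 - 124 = 45,  λ = (13 ± √45)/2 = (13 ± 6.7082)/2 ≈ 9.8541 or 3.1459.
  Sorted: λ_1 = 9.8541,  λ_2 = 8,  λ_3 = 3.1459  (check: sum = 21 = tr ✓).

Step 4 — unit eigenvector for λ_1 ≈ 9.8541: v spans the null space of (Sigma - λ_1 I), whose rows are
  r_1 = (-1.8541, -2, -1),  r_2 = (-2, -5.8541, 0),  r_3 = (-1, 0, -0.8541).
  v is orthogonal to every row, so take v ∝ r_1 × r_2 = ((-2)·(0) - (-1)·(-5.8541), (-1)·(-2) - (-1.8541)·(0), (-1.8541)·(-5.8541) - (-2)·(-2)) ≈ (-5.8541, 2, 6.8541).
  Rescale (multiply by -1 so the first nonzero entry is positive): u = (5.8541, -2, -6.8541).
  ||u|| = √((5.8541)² + (-2)² + (-6.8541)²) = √(85.2492) ≈ 9.2331,  v_1 = u/||u|| ≈ (0.634, -0.2166, -0.7423) (||v_1|| = 1).

λ_1 = 9.8541,  λ_2 = 8,  λ_3 = 3.1459;  v_1 ≈ (0.634, -0.2166, -0.7423)


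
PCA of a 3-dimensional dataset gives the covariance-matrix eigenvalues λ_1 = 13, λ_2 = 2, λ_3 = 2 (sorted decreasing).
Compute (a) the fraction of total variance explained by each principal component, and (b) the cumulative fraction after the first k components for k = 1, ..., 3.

Step 1 — total variance = trace(Sigma) = Σ λ_i = 13 + 2 + 2 = 17.

Step 2 — fraction explained by component i = λ_i / Σ λ:
  PC1: 13/17 = 0.7647
  PC2: 2/17 = 0.1176
  PC3: 2/17 = 0.1176

Step 3 — cumulative fraction after k components = (λ_1 + ... + λ_k) / Σ λ:
  k = 1: 13/17 = 0.7647
  k = 2: (13 + 2)/17 = 15/17 = 0.8824
  k = 3: (13 + 2 + 2)/17 = 17/17 = 1

Summary (fraction, with percent):

explained: PC1 0.7647 (76.47%), PC2 0.1176 (11.76%), PC3 0.1176 (11.76%);  cumulative: 0.7647, 0.8824, 1


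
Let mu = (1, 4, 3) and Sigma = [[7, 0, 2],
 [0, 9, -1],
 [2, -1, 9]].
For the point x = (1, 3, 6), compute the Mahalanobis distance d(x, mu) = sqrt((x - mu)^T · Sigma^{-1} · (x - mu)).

Step 1 — centre the observation: (x - mu) = (0, -1, 3).

Step 2 — invert Sigma (cofactor / det for 3×3, or solve directly):
  Sigma^{-1} = [[0.1527, -0.0038, -0.0344],
 [-0.0038, 0.1126, 0.0134],
 [-0.0344, 0.0134, 0.1202]].

Step 3 — form the quadratic (x - mu)^T · Sigma^{-1} · (x - mu):
  Sigma^{-1} · (x - mu) = (-0.0992, -0.0725, 0.3473).
  (x - mu)^T · [Sigma^{-1} · (x - mu)] = (0)·(-0.0992) + (-1)·(-0.0725) + (3)·(0.3473) = 1.1145.

Step 4 — take square root: d = √(1.1145) ≈ 1.0557.

d(x, mu) = √(1.1145) ≈ 1.0557


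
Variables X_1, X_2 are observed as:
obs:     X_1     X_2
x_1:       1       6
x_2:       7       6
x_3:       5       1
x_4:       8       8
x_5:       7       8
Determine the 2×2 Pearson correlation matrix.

Step 1 — column means:
  mean(X_1) = (1 + 7 + 5 + 8 + 7) / 5 = 28/5 = 5.6
  mean(X_2) = (6 + 6 + 1 + 8 + 8) / 5 = 29/5 = 5.8

Step 2 — sample variances and covariances s[i,j] = (1/(n-1)) · Σ_k (x_{k,i} - mean_i) · (x_{k,j} - mean_j), with n-1 = 4:
  s[X_1,X_1] = ((-4.6)·(-4.6) + (1.4)·(1.4) + (-0.6)·(-0.6) + (2.4)·(2.4) + (1.4)·(1.4)) / 4 = 31.2/4 = 7.8
  s[X_1,X_2] = ((-4.6)·(0.2) + (1.4)·(0.2) + (-0.6)·(-4.8) + (2.4)·(2.2) + (1.4)·(2.2)) / 4 = 10.6/4 = 2.65
  s[X_2,X_2] = ((0.2)·(0.2) + (0.2)·(0.2) + (-4.8)·(-4.8) + (2.2)·(2.2) + (2.2)·(2.2)) / 4 = 32.8/4 = 8.2
  Sample standard deviations s_i = √(s[i,i]):
  s(X_1) = √(7.8) = 2.7928
  s(X_2) = √(8.2) = 2.8636

Step 3 — r_{ij} = s_{ij} / (s_i · s_j):
  r[X_1,X_1] = 1 (diagonal).
  r[X_1,X_2] = 2.65 / (2.7928 · 2.8636) = 2.65 / 7.9975 = 0.3314
  r[X_2,X_2] = 1 (diagonal).

R is symmetric with unit diagonal. Assembling:

R = [[1, 0.3314],
 [0.3314, 1]]


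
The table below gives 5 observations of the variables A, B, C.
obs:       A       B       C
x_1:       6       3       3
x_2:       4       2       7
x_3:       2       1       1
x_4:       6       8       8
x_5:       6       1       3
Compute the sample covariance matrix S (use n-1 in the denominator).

Step 1 — column means:
  mean(A) = (6 + 4 + 2 + 6 + 6) / 5 = 24/5 = 4.8
  mean(B) = (3 + 2 + 1 + 8 + 1) / 5 = 15/5 = 3
  mean(C) = (3 + 7 + 1 + 8 + 3) / 5 = 22/5 = 4.4

Step 2 — sample covariance S[i,j] = (1/(n-1)) · Σ_k (x_{k,i} - mean_i) · (x_{k,j} - mean_j), with n-1 = 4.
  S[A,A] = ((1.2)·(1.2) + (-0.8)·(-0.8) + (-2.8)·(-2.8) + (1.2)·(1.2) + (1.2)·(1.2)) / 4 = 12.8/4 = 3.2
  S[A,B] = ((1.2)·(0) + (-0.8)·(-1) + (-2.8)·(-2) + (1.2)·(5) + (1.2)·(-2)) / 4 = 10/4 = 2.5
  S[A,C] = ((1.2)·(-1.4) + (-0.8)·(2.6) + (-2.8)·(-3.4) + (1.2)·(3.6) + (1.2)·(-1.4)) / 4 = 8.4/4 = 2.1
  S[B,B] = ((0)·(0) + (-1)·(-1) + (-2)·(-2) + (5)·(5) + (-2)·(-2)) / 4 = 34/4 = 8.5
  S[B,C] = ((0)·(-1.4) + (-1)·(2.6) + (-2)·(-3.4) + (5)·(3.6) + (-2)·(-1.4)) / 4 = 25/4 = 6.25
  S[C,C] = ((-1.4)·(-1.4) + (2.6)·(2.6) + (-3.4)·(-3.4) + (3.6)·(3.6) + (-1.4)·(-1.4)) / 4 = 35.2/4 = 8.8

S is symmetric (S[j,i] = S[i,j]). Assembling:

S = [[3.2, 2.5, 2.1],
 [2.5, 8.5, 6.25],
 [2.1, 6.25, 8.8]]


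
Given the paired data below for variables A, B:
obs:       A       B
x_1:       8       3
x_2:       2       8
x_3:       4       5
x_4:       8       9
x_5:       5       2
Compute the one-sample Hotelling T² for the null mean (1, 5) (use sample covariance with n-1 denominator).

Step 1 — sample mean vector:
  mean(A) = (8 + 2 + 4 + 8 + 5) / 5 = 27/5 = 5.4
  mean(B) = (3 + 8 + 5 + 9 + 2) / 5 = 27/5 = 5.4
  x̄ = (5.4, 5.4),  deviation x̄ - mu_0 = (5.4, 5.4) - (1, 5) = (4.4, 0.4).

Step 2 — sample covariance matrix, S[i,j] = (1/(n-1)) · Σ_k (x_{k,i} - mean_i) · (x_{k,j} - mean_j), divisor n-1 = 4:
  S[A,A] = ((2.6)·(2.6) + (-3.4)·(-3.4) + (-1.4)·(-1.4) + (2.6)·(2.6) + (-0.4)·(-0.4)) / 4 = 27.2/4 = 6.8
  S[A,B] = ((2.6)·(-2.4) + (-3.4)·(2.6) + (-1.4)·(-0.4) + (2.6)·(3.6) + (-0.4)·(-3.4)) / 4 = -3.8/4 = -0.95
  S[B,B] = ((-2.4)·(-2.4) + (2.6)·(2.6) + (-0.4)·(-0.4) + (3.6)·(3.6) + (-3.4)·(-3.4)) / 4 = 37.2/4 = 9.3
  S = [[6.8, -0.95],
 [-0.95, 9.3]].

Step 3 — invert S. det(S) = 6.8·9.3 - (-0.95)² = 62.3375.
  S^{-1} = (1/det) · [[d, -b], [-b, a]] = [[0.1492, 0.0152],
 [0.0152, 0.1091]].

Step 4 — quadratic form (x̄ - mu_0)^T · S^{-1} · (x̄ - mu_0):
  S^{-1} · (x̄ - mu_0) = (0.6625, 0.1107),
  (x̄ - mu_0)^T · [...] = (4.4)·(0.6625) + (0.4)·(0.1107) = 2.9594.

Step 5 — scale by n: T² = 5 · 2.9594 = 14.7969.

T² ≈ 14.7969


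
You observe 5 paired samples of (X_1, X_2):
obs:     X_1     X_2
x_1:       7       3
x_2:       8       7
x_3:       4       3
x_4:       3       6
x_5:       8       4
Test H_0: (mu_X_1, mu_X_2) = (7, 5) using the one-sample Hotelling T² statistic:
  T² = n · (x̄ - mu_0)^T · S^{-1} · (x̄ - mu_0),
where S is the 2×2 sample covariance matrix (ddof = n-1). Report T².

Step 1 — sample mean vector:
  mean(X_1) = (7 + 8 + 4 + 3 + 8) / 5 = 30/5 = 6
  mean(X_2) = (3 + 7 + 3 + 6 + 4) / 5 = 23/5 = 4.6
  x̄ = (6, 4.6),  deviation x̄ - mu_0 = (6, 4.6) - (7, 5) = (-1, -0.4).

Step 2 — sample covariance matrix, S[i,j] = (1/(n-1)) · Σ_k (x_{k,i} - mean_i) · (x_{k,j} - mean_j), divisor n-1 = 4:
  S[X_1,X_1] = ((1)·(1) + (2)·(2) + (-2)·(-2) + (-3)·(-3) + (2)·(2)) / 4 = 22/4 = 5.5
  S[X_1,X_2] = ((1)·(-1.6) + (2)·(2.4) + (-2)·(-1.6) + (-3)·(1.4) + (2)·(-0.6)) / 4 = 1/4 = 0.25
  S[X_2,X_2] = ((-1.6)·(-1.6) + (2.4)·(2.4) + (-1.6)·(-1.6) + (1.4)·(1.4) + (-0.6)·(-0.6)) / 4 = 13.2/4 = 3.3
  S = [[5.5, 0.25],
 [0.25, 3.3]].

Step 3 — invert S. det(S) = 5.5·3.3 - (0.25)² = 18.0875.
  S^{-1} = (1/det) · [[d, -b], [-b, a]] = [[0.1824, -0.0138],
 [-0.0138, 0.3041]].

Step 4 — quadratic form (x̄ - mu_0)^T · S^{-1} · (x̄ - mu_0):
  S^{-1} · (x̄ - mu_0) = (-0.1769, -0.1078),
  (x̄ - mu_0)^T · [...] = (-1)·(-0.1769) + (-0.4)·(-0.1078) = 0.22.

Step 5 — scale by n: T² = 5 · 0.22 = 1.1002.

T² ≈ 1.1002


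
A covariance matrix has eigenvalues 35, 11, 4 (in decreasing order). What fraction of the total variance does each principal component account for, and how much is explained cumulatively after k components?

Step 1 — total variance = trace(Sigma) = Σ λ_i = 35 + 11 + 4 = 50.

Step 2 — fraction explained by component i = λ_i / Σ λ:
  PC1: 35/50 = 0.7
  PC2: 11/50 = 0.22
  PC3: 4/50 = 0.08

Step 3 — cumulative fraction after k components = (λ_1 + ... + λ_k) / Σ λ:
  k = 1: 35/50 = 0.7
  k = 2: (35 + 11)/50 = 46/50 = 0.92
  k = 3: (35 + 11 + 4)/50 = 50/50 = 1

Summary (fraction, with percent):

explained: PC1 0.7 (70%), PC2 0.22 (22%), PC3 0.08 (8%);  cumulative: 0.7, 0.92, 1


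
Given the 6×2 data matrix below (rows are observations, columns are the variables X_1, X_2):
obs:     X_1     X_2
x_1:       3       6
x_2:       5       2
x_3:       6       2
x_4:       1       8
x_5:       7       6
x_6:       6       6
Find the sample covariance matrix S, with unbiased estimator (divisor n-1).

Step 1 — column means:
  mean(X_1) = (3 + 5 + 6 + 1 + 7 + 6) / 6 = 28/6 = 4.6667
  mean(X_2) = (6 + 2 + 2 + 8 + 6 + 6) / 6 = 30/6 = 5

Step 2 — sample covariance S[i,j] = (1/(n-1)) · Σ_k (x_{k,i} - mean_i) · (x_{k,j} - mean_j), with n-1 = 5.
  S[X_1,X_1] = ((-1.6667)·(-1.6667) + (0.3333)·(0.3333) + (1.3333)·(1.3333) + (-3.6667)·(-3.6667) + (2.3333)·(2.3333) + (1.3333)·(1.3333)) / 5 = 25.3333/5 = 5.0667
  S[X_1,X_2] = ((-1.6667)·(1) + (0.3333)·(-3) + (1.3333)·(-3) + (-3.6667)·(3) + (2.3333)·(1) + (1.3333)·(1)) / 5 = -14/5 = -2.8
  S[X_2,X_2] = ((1)·(1) + (-3)·(-3) + (-3)·(-3) + (3)·(3) + (1)·(1) + (1)·(1)) / 5 = 30/5 = 6

S is symmetric (S[j,i] = S[i,j]). Assembling:

S = [[5.0667, -2.8],
 [-2.8, 6]]


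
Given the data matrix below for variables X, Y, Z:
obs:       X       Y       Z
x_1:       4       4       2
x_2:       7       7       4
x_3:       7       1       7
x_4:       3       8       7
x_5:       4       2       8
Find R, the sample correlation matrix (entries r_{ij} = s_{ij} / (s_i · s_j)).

Step 1 — column means:
  mean(X) = (4 + 7 + 7 + 3 + 4) / 5 = 25/5 = 5
  mean(Y) = (4 + 7 + 1 + 8 + 2) / 5 = 22/5 = 4.4
  mean(Z) = (2 + 4 + 7 + 7 + 8) / 5 = 28/5 = 5.6

Step 2 — sample variances and covariances s[i,j] = (1/(n-1)) · Σ_k (x_{k,i} - mean_i) · (x_{k,j} - mean_j), with n-1 = 4:
  s[X,X] = ((-1)·(-1) + (2)·(2) + (2)·(2) + (-2)·(-2) + (-1)·(-1)) / 4 = 14/4 = 3.5
  s[X,Y] = ((-1)·(-0.4) + (2)·(2.6) + (2)·(-3.4) + (-2)·(3.6) + (-1)·(-2.4)) / 4 = -6/4 = -1.5
  s[X,Z] = ((-1)·(-3.6) + (2)·(-1.6) + (2)·(1.4) + (-2)·(1.4) + (-1)·(2.4)) / 4 = -2/4 = -0.5
  s[Y,Y] = ((-0.4)·(-0.4) + (2.6)·(2.6) + (-3.4)·(-3.4) + (3.6)·(3.6) + (-2.4)·(-2.4)) / 4 = 37.2/4 = 9.3
  s[Y,Z] = ((-0.4)·(-3.6) + (2.6)·(-1.6) + (-3.4)·(1.4) + (3.6)·(1.4) + (-2.4)·(2.4)) / 4 = -8.2/4 = -2.05
  s[Z,Z] = ((-3.6)·(-3.6) + (-1.6)·(-1.6) + (1.4)·(1.4) + (1.4)·(1.4) + (2.4)·(2.4)) / 4 = 25.2/4 = 6.3
  Sample standard deviations s_i = √(s[i,i]):
  s(X) = √(3.5) = 1.8708
  s(Y) = √(9.3) = 3.0496
  s(Z) = √(6.3) = 2.51

Step 3 — r_{ij} = s_{ij} / (s_i · s_j):
  r[X,X] = 1 (diagonal).
  r[X,Y] = -1.5 / (1.8708 · 3.0496) = -1.5 / 5.7053 = -0.2629
  r[X,Z] = -0.5 / (1.8708 · 2.51) = -0.5 / 4.6957 = -0.1065
  r[Y,Y] = 1 (diagonal).
  r[Y,Z] = -2.05 / (3.0496 · 2.51) = -2.05 / 7.6544 = -0.2678
  r[Z,Z] = 1 (diagonal).

R is symmetric with unit diagonal. Assembling:

R = [[1, -0.2629, -0.1065],
 [-0.2629, 1, -0.2678],
 [-0.1065, -0.2678, 1]]


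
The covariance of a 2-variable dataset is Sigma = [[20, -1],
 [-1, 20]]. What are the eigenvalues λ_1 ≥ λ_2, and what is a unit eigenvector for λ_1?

Step 1 — characteristic polynomial of 2×2 Sigma:
  det(Sigma - λI) = λ² - trace · λ + det = 0.
  trace = 20 + 20 = 40, det = 20·20 - (-1)² = 399.
Step 2 — discriminant:
  Δ = trace² - 4·det = 1600 - 1596 = 4.
Step 3 — eigenvalues:
  λ = (trace ± √Δ)/2 = (40 ± 2)/2,
  λ_1 = 21,  λ_2 = 19.

Step 4 — unit eigenvector for λ_1: solve (Sigma - λ_1 I)v = 0. First row:
  (20 - 21)·v_x + (-1)·v_y = 0, i.e. (-1)·v_x + (-1)·v_y = 0,
  so v ∝ (b, λ_1 - a) = (-1, 1); multiply by -1 so the first entry is positive: u = (1, -1).
  ||u|| = √((1)² + (-1)²) = √(2) ≈ 1.4142,
  v_1 = u/||u|| ≈ (0.7071, -0.7071) (||v_1|| = 1).

λ_1 = 21,  λ_2 = 19;  v_1 ≈ (0.7071, -0.7071)


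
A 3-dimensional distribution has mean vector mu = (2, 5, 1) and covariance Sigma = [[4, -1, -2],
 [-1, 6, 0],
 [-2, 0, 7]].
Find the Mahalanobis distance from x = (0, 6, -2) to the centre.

Step 1 — centre the observation: (x - mu) = (-2, 1, -3).

Step 2 — invert Sigma (cofactor / det for 3×3, or solve directly):
  Sigma^{-1} = [[0.3066, 0.0511, 0.0876],
 [0.0511, 0.1752, 0.0146],
 [0.0876, 0.0146, 0.1679]].

Step 3 — form the quadratic (x - mu)^T · Sigma^{-1} · (x - mu):
  Sigma^{-1} · (x - mu) = (-0.8248, 0.0292, -0.6642).
  (x - mu)^T · [Sigma^{-1} · (x - mu)] = (-2)·(-0.8248) + (1)·(0.0292) + (-3)·(-0.6642) = 3.6715.

Step 4 — take square root: d = √(3.6715) ≈ 1.9161.

d(x, mu) = √(3.6715) ≈ 1.9161


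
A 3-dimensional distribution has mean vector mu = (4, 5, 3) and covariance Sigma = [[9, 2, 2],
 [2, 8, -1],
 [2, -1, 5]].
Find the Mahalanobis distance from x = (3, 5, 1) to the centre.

Step 1 — centre the observation: (x - mu) = (-1, 0, -2).

Step 2 — invert Sigma (cofactor / det for 3×3, or solve directly):
  Sigma^{-1} = [[0.134, -0.0412, -0.0619],
 [-0.0412, 0.1409, 0.0447],
 [-0.0619, 0.0447, 0.2337]].

Step 3 — form the quadratic (x - mu)^T · Sigma^{-1} · (x - mu):
  Sigma^{-1} · (x - mu) = (-0.0103, -0.0481, -0.4055).
  (x - mu)^T · [Sigma^{-1} · (x - mu)] = (-1)·(-0.0103) + (0)·(-0.0481) + (-2)·(-0.4055) = 0.8213.

Step 4 — take square root: d = √(0.8213) ≈ 0.9063.

d(x, mu) = √(0.8213) ≈ 0.9063


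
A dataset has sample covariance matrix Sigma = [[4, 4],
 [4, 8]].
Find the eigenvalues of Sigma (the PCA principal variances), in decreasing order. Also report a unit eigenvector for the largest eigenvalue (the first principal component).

Step 1 — characteristic polynomial of 2×2 Sigma:
  det(Sigma - λI) = λ² - trace · λ + det = 0.
  trace = 4 + 8 = 12, det = 4·8 - (4)² = 16.
Step 2 — discriminant:
  Δ = trace² - 4·det = 144 - 64 = 80.
Step 3 — eigenvalues:
  λ = (trace ± √Δ)/2 = (12 ± 8.9443)/2,
  λ_1 = 10.4721,  λ_2 = 1.5279.

Step 4 — unit eigenvector for λ_1: solve (Sigma - λ_1 I)v = 0. First row:
  (4 - 10.4721)·v_x + (4)·v_y = 0, i.e. (-6.4721)·v_x + (4)·v_y = 0,
  so v ∝ (b, λ_1 - a) = (4, 6.4721) = u.
  ||u|| = √((4)² + (6.4721)²) = √(57.8885) ≈ 7.6085,
  v_1 = u/||u|| ≈ (0.5257, 0.8507) (||v_1|| = 1).

λ_1 = 10.4721,  λ_2 = 1.5279;  v_1 ≈ (0.5257, 0.8507)


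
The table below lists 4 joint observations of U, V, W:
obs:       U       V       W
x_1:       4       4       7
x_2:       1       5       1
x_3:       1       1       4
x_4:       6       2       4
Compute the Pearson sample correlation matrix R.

Step 1 — column means:
  mean(U) = (4 + 1 + 1 + 6) / 4 = 12/4 = 3
  mean(V) = (4 + 5 + 1 + 2) / 4 = 12/4 = 3
  mean(W) = (7 + 1 + 4 + 4) / 4 = 16/4 = 4

Step 2 — sample variances and covariances s[i,j] = (1/(n-1)) · Σ_k (x_{k,i} - mean_i) · (x_{k,j} - mean_j), with n-1 = 3:
  s[U,U] = ((1)·(1) + (-2)·(-2) + (-2)·(-2) + (3)·(3)) / 3 = 18/3 = 6
  s[U,V] = ((1)·(1) + (-2)·(2) + (-2)·(-2) + (3)·(-1)) / 3 = -2/3 = -0.6667
  s[U,W] = ((1)·(3) + (-2)·(-3) + (-2)·(0) + (3)·(0)) / 3 = 9/3 = 3
  s[V,V] = ((1)·(1) + (2)·(2) + (-2)·(-2) + (-1)·(-1)) / 3 = 10/3 = 3.3333
  s[V,W] = ((1)·(3) + (2)·(-3) + (-2)·(0) + (-1)·(0)) / 3 = -3/3 = -1
  s[W,W] = ((3)·(3) + (-3)·(-3) + (0)·(0) + (0)·(0)) / 3 = 18/3 = 6
  Sample standard deviations s_i = √(s[i,i]):
  s(U) = √(6) = 2.4495
  s(V) = √(3.3333) = 1.8257
  s(W) = √(6) = 2.4495

Step 3 — r_{ij} = s_{ij} / (s_i · s_j):
  r[U,U] = 1 (diagonal).
  r[U,V] = -0.6667 / (2.4495 · 1.8257) = -0.6667 / 4.4721 = -0.1491
  r[U,W] = 3 / (2.4495 · 2.4495) = 3 / 6 = 0.5
  r[V,V] = 1 (diagonal).
  r[V,W] = -1 / (1.8257 · 2.4495) = -1 / 4.4721 = -0.2236
  r[W,W] = 1 (diagonal).

R is symmetric with unit diagonal. Assembling:

R = [[1, -0.1491, 0.5],
 [-0.1491, 1, -0.2236],
 [0.5, -0.2236, 1]]


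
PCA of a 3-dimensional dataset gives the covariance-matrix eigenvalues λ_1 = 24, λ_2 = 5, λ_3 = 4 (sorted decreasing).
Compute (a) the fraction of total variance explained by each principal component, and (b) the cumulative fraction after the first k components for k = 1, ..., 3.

Step 1 — total variance = trace(Sigma) = Σ λ_i = 24 + 5 + 4 = 33.

Step 2 — fraction explained by component i = λ_i / Σ λ:
  PC1: 24/33 = 0.7273
  PC2: 5/33 = 0.1515
  PC3: 4/33 = 0.1212

Step 3 — cumulative fraction after k components = (λ_1 + ... + λ_k) / Σ λ:
  k = 1: 24/33 = 0.7273
  k = 2: (24 + 5)/33 = 29/33 = 0.8788
  k = 3: (24 + 5 + 4)/33 = 33/33 = 1

Summary (fraction, with percent):

explained: PC1 0.7273 (72.73%), PC2 0.1515 (15.15%), PC3 0.1212 (12.12%);  cumulative: 0.7273, 0.8788, 1


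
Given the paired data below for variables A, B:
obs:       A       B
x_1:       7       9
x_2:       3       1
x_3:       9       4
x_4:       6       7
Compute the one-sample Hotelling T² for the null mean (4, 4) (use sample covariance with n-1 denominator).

Step 1 — sample mean vector:
  mean(A) = (7 + 3 + 9 + 6) / 4 = 25/4 = 6.25
  mean(B) = (9 + 1 + 4 + 7) / 4 = 21/4 = 5.25
  x̄ = (6.25, 5.25),  deviation x̄ - mu_0 = (6.25, 5.25) - (4, 4) = (2.25, 1.25).

Step 2 — sample covariance matrix, S[i,j] = (1/(n-1)) · Σ_k (x_{k,i} - mean_i) · (x_{k,j} - mean_j), divisor n-1 = 3:
  S[A,A] = ((0.75)·(0.75) + (-3.25)·(-3.25) + (2.75)·(2.75) + (-0.25)·(-0.25)) / 3 = 18.75/3 = 6.25
  S[A,B] = ((0.75)·(3.75) + (-3.25)·(-4.25) + (2.75)·(-1.25) + (-0.25)·(1.75)) / 3 = 12.75/3 = 4.25
  S[B,B] = ((3.75)·(3.75) + (-4.25)·(-4.25) + (-1.25)·(-1.25) + (1.75)·(1.75)) / 3 = 36.75/3 = 12.25
  S = [[6.25, 4.25],
 [4.25, 12.25]].

Step 3 — invert S. det(S) = 6.25·12.25 - (4.25)² = 58.5.
  S^{-1} = (1/det) · [[d, -b], [-b, a]] = [[0.2094, -0.0726],
 [-0.0726, 0.1068]].

Step 4 — quadratic form (x̄ - mu_0)^T · S^{-1} · (x̄ - mu_0):
  S^{-1} · (x̄ - mu_0) = (0.3803, -0.0299),
  (x̄ - mu_0)^T · [...] = (2.25)·(0.3803) + (1.25)·(-0.0299) = 0.8184.

Step 5 — scale by n: T² = 4 · 0.8184 = 3.2735.

T² ≈ 3.2735


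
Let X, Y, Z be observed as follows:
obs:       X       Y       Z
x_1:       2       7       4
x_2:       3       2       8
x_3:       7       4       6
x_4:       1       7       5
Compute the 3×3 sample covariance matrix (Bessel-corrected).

Step 1 — column means:
  mean(X) = (2 + 3 + 7 + 1) / 4 = 13/4 = 3.25
  mean(Y) = (7 + 2 + 4 + 7) / 4 = 20/4 = 5
  mean(Z) = (4 + 8 + 6 + 5) / 4 = 23/4 = 5.75

Step 2 — sample covariance S[i,j] = (1/(n-1)) · Σ_k (x_{k,i} - mean_i) · (x_{k,j} - mean_j), with n-1 = 3.
  S[X,X] = ((-1.25)·(-1.25) + (-0.25)·(-0.25) + (3.75)·(3.75) + (-2.25)·(-2.25)) / 3 = 20.75/3 = 6.9167
  S[X,Y] = ((-1.25)·(2) + (-0.25)·(-3) + (3.75)·(-1) + (-2.25)·(2)) / 3 = -10/3 = -3.3333
  S[X,Z] = ((-1.25)·(-1.75) + (-0.25)·(2.25) + (3.75)·(0.25) + (-2.25)·(-0.75)) / 3 = 4.25/3 = 1.4167
  S[Y,Y] = ((2)·(2) + (-3)·(-3) + (-1)·(-1) + (2)·(2)) / 3 = 18/3 = 6
  S[Y,Z] = ((2)·(-1.75) + (-3)·(2.25) + (-1)·(0.25) + (2)·(-0.75)) / 3 = -12/3 = -4
  S[Z,Z] = ((-1.75)·(-1.75) + (2.25)·(2.25) + (0.25)·(0.25) + (-0.75)·(-0.75)) / 3 = 8.75/3 = 2.9167

S is symmetric (S[j,i] = S[i,j]). Assembling:

S = [[6.9167, -3.3333, 1.4167],
 [-3.3333, 6, -4],
 [1.4167, -4, 2.9167]]


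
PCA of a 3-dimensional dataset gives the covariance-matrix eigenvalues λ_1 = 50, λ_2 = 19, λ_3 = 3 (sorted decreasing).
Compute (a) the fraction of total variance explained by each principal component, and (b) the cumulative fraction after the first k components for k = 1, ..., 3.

Step 1 — total variance = trace(Sigma) = Σ λ_i = 50 + 19 + 3 = 72.

Step 2 — fraction explained by component i = λ_i / Σ λ:
  PC1: 50/72 = 0.6944
  PC2: 19/72 = 0.2639
  PC3: 3/72 = 0.0417

Step 3 — cumulative fraction after k components = (λ_1 + ... + λ_k) / Σ λ:
  k = 1: 50/72 = 0.6944
  k = 2: (50 + 19)/72 = 69/72 = 0.9583
  k = 3: (50 + 19 + 3)/72 = 72/72 = 1

Summary (fraction, with percent):

explained: PC1 0.6944 (69.44%), PC2 0.2639 (26.39%), PC3 0.0417 (4.17%);  cumulative: 0.6944, 0.9583, 1


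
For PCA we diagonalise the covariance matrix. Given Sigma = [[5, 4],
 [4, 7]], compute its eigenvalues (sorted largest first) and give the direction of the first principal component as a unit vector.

Step 1 — characteristic polynomial of 2×2 Sigma:
  det(Sigma - λI) = λ² - trace · λ + det = 0.
  trace = 5 + 7 = 12, det = 5·7 - (4)² = 19.
Step 2 — discriminant:
  Δ = trace² - 4·det = 144 - 76 = 68.
Step 3 — eigenvalues:
  λ = (trace ± √Δ)/2 = (12 ± 8.2462)/2,
  λ_1 = 10.1231,  λ_2 = 1.8769.

Step 4 — unit eigenvector for λ_1: solve (Sigma - λ_1 I)v = 0. First row:
  (5 - 10.1231)·v_x + (4)·v_y = 0, i.e. (-5.1231)·v_x + (4)·v_y = 0,
  so v ∝ (b, λ_1 - a) = (4, 5.1231) = u.
  ||u|| = √((4)² + (5.1231)²) = √(42.2462) ≈ 6.4997,
  v_1 = u/||u|| ≈ (0.6154, 0.7882) (||v_1|| = 1).

λ_1 = 10.1231,  λ_2 = 1.8769;  v_1 ≈ (0.6154, 0.7882)


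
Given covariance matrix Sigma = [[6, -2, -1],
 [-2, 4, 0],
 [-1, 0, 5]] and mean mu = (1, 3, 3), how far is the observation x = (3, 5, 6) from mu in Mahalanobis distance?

Step 1 — centre the observation: (x - mu) = (2, 2, 3).

Step 2 — invert Sigma (cofactor / det for 3×3, or solve directly):
  Sigma^{-1} = [[0.2083, 0.1042, 0.0417],
 [0.1042, 0.3021, 0.0208],
 [0.0417, 0.0208, 0.2083]].

Step 3 — form the quadratic (x - mu)^T · Sigma^{-1} · (x - mu):
  Sigma^{-1} · (x - mu) = (0.75, 0.875, 0.75).
  (x - mu)^T · [Sigma^{-1} · (x - mu)] = (2)·(0.75) + (2)·(0.875) + (3)·(0.75) = 5.5.

Step 4 — take square root: d = √(5.5) ≈ 2.3452.

d(x, mu) = √(5.5) ≈ 2.3452
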